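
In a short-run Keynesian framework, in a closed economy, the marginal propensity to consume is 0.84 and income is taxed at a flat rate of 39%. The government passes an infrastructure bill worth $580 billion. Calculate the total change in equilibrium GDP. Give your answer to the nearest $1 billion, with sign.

Government-spending multiplier = 1/(1 − c(1−t)) = 1/(1 − 0.84×0.61) = 1/0.4876 ≈ 2.051.
ΔY = k × ΔG = (+$580 billion) / 0.4876 ≈ +$1,189 billion.

+$1,189 billion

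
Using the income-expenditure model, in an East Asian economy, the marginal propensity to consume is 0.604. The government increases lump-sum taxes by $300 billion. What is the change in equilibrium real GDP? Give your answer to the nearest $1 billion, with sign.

−$458 billion

A lump-sum tax change of +$300 billion shifts disposable income by −$300 billion; first-round consumption changes by −c × ΔT = −0.604 × (+$300 billion) = −$181.2 billion.
Expenditure multiplier = 1/(1 − MPC) = 1/(1 − 0.604) = 1/0.396 ≈ 2.525.
The tax multiplier is −c × k ≈ −1.525, so ΔY = k × (−c·ΔT) = (−$181.2 billion) / 0.396 ≈ −$458 billion.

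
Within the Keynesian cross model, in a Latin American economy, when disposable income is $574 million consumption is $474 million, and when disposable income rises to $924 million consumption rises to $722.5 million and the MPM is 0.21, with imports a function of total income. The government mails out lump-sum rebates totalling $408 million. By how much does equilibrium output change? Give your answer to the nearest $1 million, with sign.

+$579 million

MPC = ΔC/ΔYd = (722.5 − 474)/(924 − 574) = 248.5/350 = 0.71.
A lump-sum tax change of −$408 million shifts disposable income by +$408 million; first-round consumption changes by −c × ΔT = −0.71 × (−$408 million) = +$289.68 million.
Expenditure multiplier = 1/(1 − c + m) = 1/(1 − 0.71 + 0.21) = 1/0.5 = 2.
The tax multiplier is −c × k = −1.42, so ΔY = k × (−c·ΔT) = (+$289.68 million) / 0.5 ≈ +$579 million.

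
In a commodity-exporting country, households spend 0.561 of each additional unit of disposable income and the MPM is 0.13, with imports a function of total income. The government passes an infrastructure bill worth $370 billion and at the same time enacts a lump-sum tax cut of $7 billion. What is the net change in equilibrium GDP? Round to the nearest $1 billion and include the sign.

+$657 billion

Expenditure multiplier = 1/(1 − c + m) = 1/(1 − 0.561 + 0.13) = 1/0.569 ≈ 1.757.
ΔG contributes k·ΔG = (+$370 billion) / 0.569 ≈ +$650.3 billion.
ΔT of −$7 billion changes first-round spending by −c·ΔT = +$3.927 billion, contributing k·(−c·ΔT) = (+$3.927 billion) / 0.569 ≈ +$6.9 billion.
Net ΔY = k(ΔG − c·ΔT) = (+$373.927 billion) / 0.569 ≈ +$657 billion.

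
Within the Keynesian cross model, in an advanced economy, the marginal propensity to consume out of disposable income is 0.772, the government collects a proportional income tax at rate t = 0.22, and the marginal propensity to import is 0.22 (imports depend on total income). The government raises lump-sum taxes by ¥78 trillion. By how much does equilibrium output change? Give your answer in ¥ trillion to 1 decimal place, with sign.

−¥97.5 trillion

A lump-sum tax change of +¥78 trillion shifts disposable income by −¥78 trillion; first-round consumption changes by −c × ΔT = −0.772 × (+¥78 trillion) = −¥60.216 trillion.
Expenditure multiplier = 1/(1 − c(1−t) + m) = 1/(1 − 0.772×0.78 + 0.22) = 1/0.61784 ≈ 1.619.
The tax multiplier is −c × k ≈ −1.25, so ΔY = k × (−c·ΔT) = (−¥60.216 trillion) / 0.61784 ≈ −¥97.5 trillion.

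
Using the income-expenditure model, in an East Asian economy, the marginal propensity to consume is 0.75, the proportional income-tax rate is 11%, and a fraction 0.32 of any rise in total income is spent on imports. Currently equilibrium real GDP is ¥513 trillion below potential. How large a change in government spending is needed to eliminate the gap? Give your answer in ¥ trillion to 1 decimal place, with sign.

+¥334.7 trillion

Spending multiplier = 1/(1 − c(1−t) + m) = 1/(1 − 0.75×0.89 + 0.32) = 1/0.6525 ≈ 1.533.
Need ΔY = +¥513 trillion, so ΔG = ΔY/k = (+¥513 trillion) × 0.6525 ≈ +¥334.7 trillion.
The government should increase government spending by ¥334.7 trillion.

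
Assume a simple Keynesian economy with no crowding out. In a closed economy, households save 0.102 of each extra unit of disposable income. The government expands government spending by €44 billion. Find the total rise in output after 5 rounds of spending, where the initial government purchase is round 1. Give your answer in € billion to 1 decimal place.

€179.5 billion

MPC = 1 − MPS = 1 − 0.102 = 0.898.
Round 1 adds ΔG = €44 billion; each later round is MPC = 0.898 times the previous.
After 5 rounds: 44 + 39.512 + 35.481776 + 31.862634848 + 28.612646093504 = ΔG·(1 − c^5)/(1 − c) = 44 × (1 − 0.583958095271968)/0.102 ≈ €179.5 billion.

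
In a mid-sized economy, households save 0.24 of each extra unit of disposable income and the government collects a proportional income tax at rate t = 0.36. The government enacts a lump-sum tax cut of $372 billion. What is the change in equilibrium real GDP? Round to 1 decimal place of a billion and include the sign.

MPC = 1 − MPS = 1 − 0.24 = 0.76.
A lump-sum tax change of −$372 billion shifts disposable income by +$372 billion; first-round consumption changes by −c × ΔT = −0.76 × (−$372 billion) = +$282.72 billion.
Expenditure multiplier = 1/(1 − c(1−t)) = 1/(1 − 0.76×0.64) = 1/0.5136 ≈ 1.947.
The tax multiplier is −c × k ≈ −1.48, so ΔY = k × (−c·ΔT) = (+$282.72 billion) / 0.5136 ≈ +$550.5 billion.

+$550.5 billion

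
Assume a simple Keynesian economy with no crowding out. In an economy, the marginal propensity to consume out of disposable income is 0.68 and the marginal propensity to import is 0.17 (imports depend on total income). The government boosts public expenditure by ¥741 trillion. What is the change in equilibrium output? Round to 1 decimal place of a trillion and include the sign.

+¥1,512.2 trillion

Spending multiplier = 1/(1 − c + m) = 1/(1 − 0.68 + 0.17) = 1/0.49 ≈ 2.041.
ΔY = k × ΔG = (+¥741 trillion) / 0.49 ≈ +¥1,512.2 trillion.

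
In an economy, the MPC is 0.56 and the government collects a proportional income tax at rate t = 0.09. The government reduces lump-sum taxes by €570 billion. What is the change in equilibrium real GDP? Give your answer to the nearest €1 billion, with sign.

A lump-sum tax change of −€570 billion shifts disposable income by +€570 billion; first-round consumption changes by −c × ΔT = −0.56 × (−€570 billion) = +€319.2 billion.
Expenditure multiplier = 1/(1 − c(1−t)) = 1/(1 − 0.56×0.91) = 1/0.4904 ≈ 2.039.
The tax multiplier is −c × k ≈ −1.142, so ΔY = k × (−c·ΔT) = (+€319.2 billion) / 0.4904 ≈ +€651 billion.

+€651 billion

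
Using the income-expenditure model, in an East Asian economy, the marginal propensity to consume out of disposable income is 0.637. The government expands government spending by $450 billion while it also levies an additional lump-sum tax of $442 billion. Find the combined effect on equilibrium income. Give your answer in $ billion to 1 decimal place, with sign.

Expenditure multiplier = 1/(1 − MPC) = 1/(1 − 0.637) = 1/0.363 ≈ 2.755.
ΔG contributes k·ΔG = (+$450 billion) / 0.363 ≈ +$1,239.7 billion.
ΔT of +$442 billion changes first-round spending by −c·ΔT = −$281.554 billion, contributing k·(−c·ΔT) = (−$281.554 billion) / 0.363 ≈ −$775.6 billion.
Net ΔY = k(ΔG − c·ΔT) = (+$168.446 billion) / 0.363 ≈ +$464 billion.

+$464.0 billion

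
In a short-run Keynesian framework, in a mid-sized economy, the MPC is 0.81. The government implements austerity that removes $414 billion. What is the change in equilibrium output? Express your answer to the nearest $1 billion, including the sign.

Government-spending multiplier = 1/(1 − MPC) = 1/(1 − 0.81) = 1/0.19 ≈ 5.263.
ΔY = k × ΔG = (−$414 billion) / 0.19 ≈ −$2,179 billion.

−$2,179 billion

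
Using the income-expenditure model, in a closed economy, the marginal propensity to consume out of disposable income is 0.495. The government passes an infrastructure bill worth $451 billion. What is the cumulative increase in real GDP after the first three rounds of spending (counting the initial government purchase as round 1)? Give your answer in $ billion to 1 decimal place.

$784.8 billion

Round 1 adds ΔG = $451 billion; each later round is MPC = 0.495 times the previous.
After 3 rounds: 451 + 223.245 + 110.506275 = ΔG·(1 − c^3)/(1 − c) = 451 × (1 − 0.121287375)/0.505 ≈ $784.8 billion.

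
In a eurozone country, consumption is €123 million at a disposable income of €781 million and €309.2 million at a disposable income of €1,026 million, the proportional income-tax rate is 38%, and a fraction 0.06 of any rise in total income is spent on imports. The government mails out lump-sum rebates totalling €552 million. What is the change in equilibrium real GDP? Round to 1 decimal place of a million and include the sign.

+€712.5 million

MPC = ΔC/ΔYd = (309.2 − 123)/(1,026 − 781) = 186.2/245 = 0.76.
A lump-sum tax change of −€552 million shifts disposable income by +€552 million; first-round consumption changes by −c × ΔT = −0.76 × (−€552 million) = +€419.52 million.
Expenditure multiplier = 1/(1 − c(1−t) + m) = 1/(1 − 0.76×0.62 + 0.06) = 1/0.5888 ≈ 1.698.
The tax multiplier is −c × k ≈ −1.291, so ΔY = k × (−c·ΔT) = (+€419.52 million) / 0.5888 = +€712.5 million.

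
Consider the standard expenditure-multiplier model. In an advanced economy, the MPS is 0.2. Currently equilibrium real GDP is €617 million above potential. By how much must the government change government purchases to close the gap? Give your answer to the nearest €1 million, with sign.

MPC = 1 − MPS = 1 − 0.2 = 0.8.
Spending multiplier = 1/(1 − MPC) = 1/(1 − 0.8) = 1/0.2 = 5.
Need ΔY = −€617 million, so ΔG = ΔY/k = (−€617 million) × 0.2 ≈ −€123 million.
The government should cut government purchases by €123 million.

−€123 million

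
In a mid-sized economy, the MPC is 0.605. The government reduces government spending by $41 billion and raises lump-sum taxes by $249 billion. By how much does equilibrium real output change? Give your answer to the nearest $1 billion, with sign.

Expenditure multiplier = 1/(1 − MPC) = 1/(1 − 0.605) = 1/0.395 ≈ 2.532.
ΔG contributes k·ΔG = (−$41 billion) / 0.395 ≈ −$103.8 billion.
ΔT of +$249 billion changes first-round spending by −c·ΔT = −$150.645 billion, contributing k·(−c·ΔT) = (−$150.645 billion) / 0.395 ≈ −$381.4 billion.
Net ΔY = k(ΔG − c·ΔT) = (−$191.645 billion) / 0.395 ≈ −$485 billion.

−$485 billion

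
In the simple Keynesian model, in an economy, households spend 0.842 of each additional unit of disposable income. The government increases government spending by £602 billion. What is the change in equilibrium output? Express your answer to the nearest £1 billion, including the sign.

+£3,810 billion

Government-spending multiplier = 1/(1 − MPC) = 1/(1 − 0.842) = 1/0.158 ≈ 6.329.
ΔY = k × ΔG = (+£602 billion) / 0.158 ≈ +£3,810 billion.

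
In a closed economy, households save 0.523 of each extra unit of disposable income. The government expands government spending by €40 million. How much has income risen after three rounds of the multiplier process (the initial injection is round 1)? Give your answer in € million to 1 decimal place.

MPC = 1 − MPS = 1 − 0.523 = 0.477.
Round 1 adds ΔG = €40 million; each later round is MPC = 0.477 times the previous.
After 3 rounds: 40 + 19.08 + 9.10116 = ΔG·(1 − c^3)/(1 − c) = 40 × (1 − 0.108531333)/0.523 ≈ €68.2 million.

€68.2 million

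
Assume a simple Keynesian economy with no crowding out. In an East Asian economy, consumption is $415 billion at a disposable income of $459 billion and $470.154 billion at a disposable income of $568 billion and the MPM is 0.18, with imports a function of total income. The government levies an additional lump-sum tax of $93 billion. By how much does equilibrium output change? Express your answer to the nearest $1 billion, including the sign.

MPC = ΔC/ΔYd = (470.154 − 415)/(568 − 459) = 55.154/109 = 0.506.
A lump-sum tax change of +$93 billion shifts disposable income by −$93 billion; first-round consumption changes by −c × ΔT = −0.506 × (+$93 billion) = −$47.058 billion.
Expenditure multiplier = 1/(1 − c + m) = 1/(1 − 0.506 + 0.18) = 1/0.674 ≈ 1.484.
The tax multiplier is −c × k ≈ −0.751, so ΔY = k × (−c·ΔT) = (−$47.058 billion) / 0.674 ≈ −$70 billion.

−$70 billion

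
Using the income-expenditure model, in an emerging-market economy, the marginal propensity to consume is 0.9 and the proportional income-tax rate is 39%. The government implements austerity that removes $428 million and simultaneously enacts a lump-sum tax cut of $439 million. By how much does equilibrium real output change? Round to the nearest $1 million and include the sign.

Expenditure multiplier = 1/(1 − c(1−t)) = 1/(1 − 0.9×0.61) = 1/0.451 ≈ 2.217.
ΔG contributes k·ΔG = (−$428 million) / 0.451 ≈ −$949 million.
ΔT of −$439 million changes first-round spending by −c·ΔT = +$395.1 million, contributing k·(−c·ΔT) = (+$395.1 million) / 0.451 ≈ +$876.1 million.
Net ΔY = k(ΔG − c·ΔT) = (−$32.9 million) / 0.451 ≈ −$73 million.

−$73 million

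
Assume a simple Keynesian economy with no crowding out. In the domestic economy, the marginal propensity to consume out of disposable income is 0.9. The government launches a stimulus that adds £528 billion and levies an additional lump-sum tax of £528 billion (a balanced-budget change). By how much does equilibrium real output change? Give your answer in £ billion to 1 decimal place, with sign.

+£528.0 billion

Expenditure multiplier = 1/(1 − MPC) = 1/(1 − 0.9) = 1/0.1 = 10.
ΔG contributes k·ΔG = (+£528 billion) / 0.1 = +£5,280 billion.
ΔT of +£528 billion changes first-round spending by −c·ΔT = −£475.2 billion, contributing k·(−c·ΔT) = (−£475.2 billion) / 0.1 = −£4,752 billion.
With ΔG = ΔT and no other leakages, the balanced-budget multiplier is 1, so ΔY = ΔG = +£528 billion.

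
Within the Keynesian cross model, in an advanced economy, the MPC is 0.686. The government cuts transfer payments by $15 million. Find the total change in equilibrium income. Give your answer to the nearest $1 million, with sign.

The transfer change shifts disposable income by −$15 million, so first-round consumption changes by c·ΔTR = 0.686 × (−$15 million) = −$10.29 million.
Expenditure multiplier = 1/(1 − MPC) = 1/(1 − 0.686) = 1/0.314 ≈ 3.185.
The transfer multiplier is c × k ≈ 2.185, so ΔY = k × (c·ΔTR) = (−$10.29 million) / 0.314 ≈ −$33 million.

−$33 million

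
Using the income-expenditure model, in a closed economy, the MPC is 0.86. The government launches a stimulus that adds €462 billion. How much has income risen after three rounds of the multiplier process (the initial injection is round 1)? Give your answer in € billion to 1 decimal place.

€1,201.0 billion

Round 1 adds ΔG = €462 billion; each later round is MPC = 0.86 times the previous.
After 3 rounds: 462 + 397.32 + 341.6952 = ΔG·(1 − c^3)/(1 − c) = 462 × (1 − 0.636056)/0.14 ≈ €1,201 billion.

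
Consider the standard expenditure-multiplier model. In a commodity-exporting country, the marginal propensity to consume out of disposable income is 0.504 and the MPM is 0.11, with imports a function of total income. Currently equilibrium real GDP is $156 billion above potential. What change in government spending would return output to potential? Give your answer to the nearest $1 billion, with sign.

−$95 billion

Spending multiplier = 1/(1 − c + m) = 1/(1 − 0.504 + 0.11) = 1/0.606 ≈ 1.65.
Need ΔY = −$156 billion, so ΔG = ΔY/k = (−$156 billion) × 0.606 ≈ −$95 billion.
The government should cut government spending by $95 billion.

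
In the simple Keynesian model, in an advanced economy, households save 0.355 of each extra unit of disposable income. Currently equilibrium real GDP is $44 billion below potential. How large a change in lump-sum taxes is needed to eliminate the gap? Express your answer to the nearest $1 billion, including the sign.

−$24 billion

MPC = 1 − MPS = 1 − 0.355 = 0.645.
Spending multiplier = 1/(1 − MPC) = 1/(1 − 0.645) = 1/0.355 ≈ 2.817.
Tax multiplier = −c·k = −0.645/0.355 ≈ −1.817. Need ΔY = +$44 billion, so ΔT = ΔY/(−c·k) = −(+$44 billion) × 0.355 / 0.645 ≈ −$24 billion.
The government should cut lump-sum taxes by $24 billion.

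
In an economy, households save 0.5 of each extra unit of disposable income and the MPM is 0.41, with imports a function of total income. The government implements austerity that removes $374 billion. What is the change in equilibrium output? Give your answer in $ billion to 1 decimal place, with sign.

−$411.0 billion

MPC = 1 − MPS = 1 − 0.5 = 0.5.
Expenditure multiplier = 1/(1 − c + m) = 1/(1 − 0.5 + 0.41) = 1/0.91 ≈ 1.099.
ΔY = k × ΔG = (−$374 billion) / 0.91 ≈ −$411 billion.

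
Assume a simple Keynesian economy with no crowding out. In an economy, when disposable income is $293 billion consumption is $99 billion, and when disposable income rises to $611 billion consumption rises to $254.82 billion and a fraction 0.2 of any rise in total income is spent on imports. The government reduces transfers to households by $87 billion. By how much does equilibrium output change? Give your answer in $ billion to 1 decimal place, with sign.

−$60.0 billion

MPC = ΔC/ΔYd = (254.82 − 99)/(611 − 293) = 155.82/318 = 0.49.
The transfer change shifts disposable income by −$87 billion, so first-round consumption changes by c·ΔTR = 0.49 × (−$87 billion) = −$42.63 billion.
Expenditure multiplier = 1/(1 − c + m) = 1/(1 − 0.49 + 0.2) = 1/0.71 ≈ 1.408.
The transfer multiplier is c × k ≈ 0.69, so ΔY = k × (c·ΔTR) = (−$42.63 billion) / 0.71 ≈ −$60 billion.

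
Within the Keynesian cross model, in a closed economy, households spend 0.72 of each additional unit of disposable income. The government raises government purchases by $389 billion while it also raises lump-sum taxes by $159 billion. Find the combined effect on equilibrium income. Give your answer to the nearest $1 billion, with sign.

Expenditure multiplier = 1/(1 − MPC) = 1/(1 − 0.72) = 1/0.28 ≈ 3.571.
ΔG contributes k·ΔG = (+$389 billion) / 0.28 ≈ +$1,389.3 billion.
ΔT of +$159 billion changes first-round spending by −c·ΔT = −$114.48 billion, contributing k·(−c·ΔT) = (−$114.48 billion) / 0.28 ≈ −$408.9 billion.
Net ΔY = k(ΔG − c·ΔT) = (+$274.52 billion) / 0.28 ≈ +$980 billion.

+$980 billion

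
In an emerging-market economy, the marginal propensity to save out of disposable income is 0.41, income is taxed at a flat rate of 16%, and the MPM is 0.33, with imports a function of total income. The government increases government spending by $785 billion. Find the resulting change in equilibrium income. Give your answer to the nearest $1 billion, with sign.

+$941 billion

MPC = 1 − MPS = 1 − 0.41 = 0.59.
Government-spending multiplier = 1/(1 − c(1−t) + m) = 1/(1 − 0.59×0.84 + 0.33) = 1/0.8344 ≈ 1.198.
ΔY = k × ΔG = (+$785 billion) / 0.8344 ≈ +$941 billion.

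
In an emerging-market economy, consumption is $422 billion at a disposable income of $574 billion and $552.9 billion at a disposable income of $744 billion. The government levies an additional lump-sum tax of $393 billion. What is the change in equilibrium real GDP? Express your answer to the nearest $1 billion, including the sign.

MPC = ΔC/ΔYd = (552.9 − 422)/(744 − 574) = 130.9/170 = 0.77.
A lump-sum tax change of +$393 billion shifts disposable income by −$393 billion; first-round consumption changes by −c × ΔT = −0.77 × (+$393 billion) = −$302.61 billion.
Expenditure multiplier = 1/(1 − MPC) = 1/(1 − 0.77) = 1/0.23 ≈ 4.348.
The tax multiplier is −c × k ≈ −3.348, so ΔY = k × (−c·ΔT) = (−$302.61 billion) / 0.23 ≈ −$1,316 billion.

−$1,316 billion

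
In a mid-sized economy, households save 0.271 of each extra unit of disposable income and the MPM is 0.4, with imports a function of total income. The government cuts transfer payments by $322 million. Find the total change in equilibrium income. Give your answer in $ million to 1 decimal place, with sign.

−$349.8 million

MPC = 1 − MPS = 1 − 0.271 = 0.729.
The transfer change shifts disposable income by −$322 million, so first-round consumption changes by c·ΔTR = 0.729 × (−$322 million) = −$234.738 million.
Expenditure multiplier = 1/(1 − c + m) = 1/(1 − 0.729 + 0.4) = 1/0.671 ≈ 1.49.
The transfer multiplier is c × k ≈ 1.086, so ΔY = k × (c·ΔTR) = (−$234.738 million) / 0.671 ≈ −$349.8 million.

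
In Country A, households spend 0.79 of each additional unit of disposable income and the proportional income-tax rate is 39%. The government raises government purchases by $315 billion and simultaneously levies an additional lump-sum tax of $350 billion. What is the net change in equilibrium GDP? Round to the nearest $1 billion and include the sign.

+$74 billion

Expenditure multiplier = 1/(1 − c(1−t)) = 1/(1 − 0.79×0.61) = 1/0.5181 ≈ 1.93.
ΔG contributes k·ΔG = (+$315 billion) / 0.5181 ≈ +$608 billion.
ΔT of +$350 billion changes first-round spending by −c·ΔT = −$276.5 billion, contributing k·(−c·ΔT) = (−$276.5 billion) / 0.5181 ≈ −$533.7 billion.
Net ΔY = k(ΔG − c·ΔT) = (+$38.5 billion) / 0.5181 ≈ +$74 billion.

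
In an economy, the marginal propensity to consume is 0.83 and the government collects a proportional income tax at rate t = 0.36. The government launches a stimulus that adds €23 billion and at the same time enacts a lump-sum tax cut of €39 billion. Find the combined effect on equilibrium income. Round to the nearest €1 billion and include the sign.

Expenditure multiplier = 1/(1 − c(1−t)) = 1/(1 − 0.83×0.64) = 1/0.4688 ≈ 2.133.
ΔG contributes k·ΔG = (+€23 billion) / 0.4688 ≈ +€49.1 billion.
ΔT of −€39 billion changes first-round spending by −c·ΔT = +€32.37 billion, contributing k·(−c·ΔT) = (+€32.37 billion) / 0.4688 ≈ +€69 billion.
Net ΔY = k(ΔG − c·ΔT) = (+€55.37 billion) / 0.4688 ≈ +€118 billion.

+€118 billion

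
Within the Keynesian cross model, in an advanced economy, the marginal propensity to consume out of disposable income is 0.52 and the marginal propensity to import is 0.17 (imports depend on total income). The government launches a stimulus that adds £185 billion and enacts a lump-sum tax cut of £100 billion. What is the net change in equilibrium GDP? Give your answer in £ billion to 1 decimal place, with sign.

+£364.6 billion

Expenditure multiplier = 1/(1 − c + m) = 1/(1 − 0.52 + 0.17) = 1/0.65 ≈ 1.538.
ΔG contributes k·ΔG = (+£185 billion) / 0.65 ≈ +£284.6 billion.
ΔT of −£100 billion changes first-round spending by −c·ΔT = +£52 billion, contributing k·(−c·ΔT) = (+£52 billion) / 0.65 = +£80 billion.
Net ΔY = k(ΔG − c·ΔT) = (+£237 billion) / 0.65 ≈ +£364.6 billion.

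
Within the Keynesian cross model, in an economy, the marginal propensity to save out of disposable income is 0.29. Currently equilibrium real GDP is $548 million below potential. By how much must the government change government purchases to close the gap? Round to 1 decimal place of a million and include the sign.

MPC = 1 − MPS = 1 − 0.29 = 0.71.
Spending multiplier = 1/(1 − MPC) = 1/(1 − 0.71) = 1/0.29 ≈ 3.448.
Need ΔY = +$548 million, so ΔG = ΔY/k = (+$548 million) × 0.29 ≈ +$158.9 million.
The government should increase government purchases by $158.9 million.

+$158.9 million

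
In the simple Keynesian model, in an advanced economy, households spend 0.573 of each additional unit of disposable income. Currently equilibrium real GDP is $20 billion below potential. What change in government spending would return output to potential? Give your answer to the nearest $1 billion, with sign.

Spending multiplier = 1/(1 − MPC) = 1/(1 − 0.573) = 1/0.427 ≈ 2.342.
Need ΔY = +$20 billion, so ΔG = ΔY/k = (+$20 billion) × 0.427 ≈ +$9 billion.
The government should increase government spending by $9 billion.

+$9 billion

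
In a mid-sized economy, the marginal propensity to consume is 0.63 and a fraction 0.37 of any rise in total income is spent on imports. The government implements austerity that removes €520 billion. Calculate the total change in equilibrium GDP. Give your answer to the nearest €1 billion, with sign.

Government-spending multiplier = 1/(1 − c + m) = 1/(1 − 0.63 + 0.37) = 1/0.74 ≈ 1.351.
ΔY = k × ΔG = (−€520 billion) / 0.74 ≈ −€703 billion.

−€703 billion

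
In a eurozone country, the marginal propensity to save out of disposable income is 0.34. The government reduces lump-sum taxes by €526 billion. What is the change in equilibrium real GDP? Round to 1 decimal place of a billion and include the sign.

MPC = 1 − MPS = 1 − 0.34 = 0.66.
A lump-sum tax change of −€526 billion shifts disposable income by +€526 billion; first-round consumption changes by −c × ΔT = −0.66 × (−€526 billion) = +€347.16 billion.
Expenditure multiplier = 1/(1 − MPC) = 1/(1 − 0.66) = 1/0.34 ≈ 2.941.
The tax multiplier is −c × k ≈ −1.941, so ΔY = k × (−c·ΔT) = (+€347.16 billion) / 0.34 ≈ +€1,021.1 billion.

+€1,021.1 billion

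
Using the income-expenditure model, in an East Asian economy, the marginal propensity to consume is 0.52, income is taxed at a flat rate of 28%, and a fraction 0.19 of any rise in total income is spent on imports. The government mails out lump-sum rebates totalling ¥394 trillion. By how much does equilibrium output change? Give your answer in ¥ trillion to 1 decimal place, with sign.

+¥251.2 trillion

A lump-sum tax change of −¥394 trillion shifts disposable income by +¥394 trillion; first-round consumption changes by −c × ΔT = −0.52 × (−¥394 trillion) = +¥204.88 trillion.
Expenditure multiplier = 1/(1 − c(1−t) + m) = 1/(1 − 0.52×0.72 + 0.19) = 1/0.8156 ≈ 1.226.
The tax multiplier is −c × k ≈ −0.638, so ΔY = k × (−c·ΔT) = (+¥204.88 trillion) / 0.8156 ≈ +¥251.2 trillion.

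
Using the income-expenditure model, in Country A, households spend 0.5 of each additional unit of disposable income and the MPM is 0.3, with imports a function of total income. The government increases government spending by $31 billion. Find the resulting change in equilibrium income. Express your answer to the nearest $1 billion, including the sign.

+$39 billion

Government-spending multiplier = 1/(1 − c + m) = 1/(1 − 0.5 + 0.3) = 1/0.8 = 1.25.
ΔY = k × ΔG = (+$31 billion) / 0.8 ≈ +$39 billion.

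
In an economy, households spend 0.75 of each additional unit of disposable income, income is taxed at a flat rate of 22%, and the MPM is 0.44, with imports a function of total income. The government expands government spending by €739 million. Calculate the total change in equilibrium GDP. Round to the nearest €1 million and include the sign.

Expenditure multiplier = 1/(1 − c(1−t) + m) = 1/(1 − 0.75×0.78 + 0.44) = 1/0.855 ≈ 1.17.
ΔY = k × ΔG = (+€739 million) / 0.855 ≈ +€864 million.

+€864 million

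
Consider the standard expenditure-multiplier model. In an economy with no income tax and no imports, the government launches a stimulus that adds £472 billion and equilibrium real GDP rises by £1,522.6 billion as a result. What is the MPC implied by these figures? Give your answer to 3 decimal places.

0.690

Implied spending multiplier k = ΔY/ΔG = 1,522.6/472 ≈ 3.2258.
Since k = 1/(1 − MPC), MPC = 1 − 1/k = 1 − ΔG/ΔY = 1 − 472/1,522.6 ≈ 0.690.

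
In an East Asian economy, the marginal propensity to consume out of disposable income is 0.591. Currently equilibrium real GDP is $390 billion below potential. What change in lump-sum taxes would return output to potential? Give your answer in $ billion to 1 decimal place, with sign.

−$269.9 billion

Spending multiplier = 1/(1 − MPC) = 1/(1 − 0.591) = 1/0.409 ≈ 2.445.
Tax multiplier = −c·k = −0.591/0.409 ≈ −1.445. Need ΔY = +$390 billion, so ΔT = ΔY/(−c·k) = −(+$390 billion) × 0.409 / 0.591 ≈ −$269.9 billion.
The government should cut lump-sum taxes by $269.9 billion.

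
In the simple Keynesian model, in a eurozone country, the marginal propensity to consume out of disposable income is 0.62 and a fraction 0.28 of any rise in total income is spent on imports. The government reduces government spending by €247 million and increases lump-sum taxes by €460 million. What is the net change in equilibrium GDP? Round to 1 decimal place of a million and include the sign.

Expenditure multiplier = 1/(1 − c + m) = 1/(1 − 0.62 + 0.28) = 1/0.66 ≈ 1.515.
ΔG contributes k·ΔG = (−€247 million) / 0.66 ≈ −€374.2 million.
ΔT of +€460 million changes first-round spending by −c·ΔT = −€285.2 million, contributing k·(−c·ΔT) = (−€285.2 million) / 0.66 ≈ −€432.1 million.
Net ΔY = k(ΔG − c·ΔT) = (−€532.2 million) / 0.66 ≈ −€806.4 million.

−€806.4 million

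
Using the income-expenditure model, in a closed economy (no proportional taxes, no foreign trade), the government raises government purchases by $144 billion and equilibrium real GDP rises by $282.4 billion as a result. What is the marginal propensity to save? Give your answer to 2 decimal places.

Implied spending multiplier k = ΔY/ΔG = 282.4/144 ≈ 1.9611.
Since k = 1/(1 − MPC), MPC = 1 − 1/k = 1 − ΔG/ΔY = 1 − 144/282.4 ≈ 0.49.
MPS = 1 − MPC = 0.51.

0.51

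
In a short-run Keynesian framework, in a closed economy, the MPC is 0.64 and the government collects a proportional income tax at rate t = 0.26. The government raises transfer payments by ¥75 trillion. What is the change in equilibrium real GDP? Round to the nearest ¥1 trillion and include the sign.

The transfer change shifts disposable income by +¥75 trillion, so first-round consumption changes by c·ΔTR = 0.64 × (+¥75 trillion) = +¥48 trillion.
Expenditure multiplier = 1/(1 − c(1−t)) = 1/(1 − 0.64×0.74) = 1/0.5264 ≈ 1.9.
The transfer multiplier is c × k ≈ 1.216, so ΔY = k × (c·ΔTR) = (+¥48 trillion) / 0.5264 ≈ +¥91 trillion.

+¥91 trillion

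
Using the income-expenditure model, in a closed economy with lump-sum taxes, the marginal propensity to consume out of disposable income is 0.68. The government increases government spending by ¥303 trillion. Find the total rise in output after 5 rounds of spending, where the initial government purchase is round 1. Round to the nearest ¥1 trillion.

Round 1 adds ΔG = ¥303 trillion; each later round is MPC = 0.68 times the previous.
After 5 rounds: 303 + 206.04 + 140.1072 + 95.272896 + 64.78556928 = ΔG·(1 − c^5)/(1 − c) = 303 × (1 − 0.1453933568)/0.32 ≈ ¥809 trillion.

¥809 trillion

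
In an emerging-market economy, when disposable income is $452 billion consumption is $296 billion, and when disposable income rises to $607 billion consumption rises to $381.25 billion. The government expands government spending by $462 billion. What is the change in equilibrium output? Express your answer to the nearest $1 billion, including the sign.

+$1,027 billion

MPC = ΔC/ΔYd = (381.25 − 296)/(607 − 452) = 85.25/155 = 0.55.
Spending multiplier = 1/(1 − MPC) = 1/(1 − 0.55) = 1/0.45 ≈ 2.222.
ΔY = k × ΔG = (+$462 billion) / 0.45 ≈ +$1,027 billion.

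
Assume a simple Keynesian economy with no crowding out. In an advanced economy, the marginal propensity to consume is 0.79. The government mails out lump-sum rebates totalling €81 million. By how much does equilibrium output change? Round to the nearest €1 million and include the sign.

+€305 million

A lump-sum tax change of −€81 million shifts disposable income by +€81 million; first-round consumption changes by −c × ΔT = −0.79 × (−€81 million) = +€63.99 million.
Expenditure multiplier = 1/(1 − MPC) = 1/(1 − 0.79) = 1/0.21 ≈ 4.762.
The tax multiplier is −c × k ≈ −3.762, so ΔY = k × (−c·ΔT) = (+€63.99 million) / 0.21 ≈ +€305 million.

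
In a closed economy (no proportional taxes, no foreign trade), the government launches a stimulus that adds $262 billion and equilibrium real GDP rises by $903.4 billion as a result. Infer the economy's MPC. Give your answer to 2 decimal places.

0.71

Implied spending multiplier k = ΔY/ΔG = 903.4/262 ≈ 3.4481.
Since k = 1/(1 − MPC), MPC = 1 − 1/k = 1 − ΔG/ΔY = 1 − 262/903.4 ≈ 0.71.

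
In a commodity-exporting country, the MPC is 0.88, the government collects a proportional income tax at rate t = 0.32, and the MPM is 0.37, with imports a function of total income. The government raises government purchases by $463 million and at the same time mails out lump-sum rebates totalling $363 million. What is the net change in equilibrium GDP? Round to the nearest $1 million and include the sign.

Expenditure multiplier = 1/(1 − c(1−t) + m) = 1/(1 − 0.88×0.68 + 0.37) = 1/0.7716 ≈ 1.296.
ΔG contributes k·ΔG = (+$463 million) / 0.7716 ≈ +$600.1 million.
ΔT of −$363 million changes first-round spending by −c·ΔT = +$319.44 million, contributing k·(−c·ΔT) = (+$319.44 million) / 0.7716 ≈ +$414 million.
Net ΔY = k(ΔG − c·ΔT) = (+$782.44 million) / 0.7716 ≈ +$1,014 million.

+$1,014 million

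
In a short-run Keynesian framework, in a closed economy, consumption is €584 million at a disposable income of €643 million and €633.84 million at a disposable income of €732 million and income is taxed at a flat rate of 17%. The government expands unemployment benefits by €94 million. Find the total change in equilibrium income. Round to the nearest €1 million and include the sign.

+€98 million

MPC = ΔC/ΔYd = (633.84 − 584)/(732 − 643) = 49.84/89 = 0.56.
The transfer change shifts disposable income by +€94 million, so first-round consumption changes by c·ΔTR = 0.56 × (+€94 million) = +€52.64 million.
Expenditure multiplier = 1/(1 − c(1−t)) = 1/(1 − 0.56×0.83) = 1/0.5352 ≈ 1.868.
The transfer multiplier is c × k ≈ 1.046, so ΔY = k × (c·ΔTR) = (+€52.64 million) / 0.5352 ≈ +€98 million.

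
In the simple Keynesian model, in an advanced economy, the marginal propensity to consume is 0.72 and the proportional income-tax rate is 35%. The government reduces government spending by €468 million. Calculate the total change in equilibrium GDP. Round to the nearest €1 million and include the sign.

−€880 million

Spending multiplier = 1/(1 − c(1−t)) = 1/(1 − 0.72×0.65) = 1/0.532 ≈ 1.88.
ΔY = k × ΔG = (−€468 million) / 0.532 ≈ −€880 million.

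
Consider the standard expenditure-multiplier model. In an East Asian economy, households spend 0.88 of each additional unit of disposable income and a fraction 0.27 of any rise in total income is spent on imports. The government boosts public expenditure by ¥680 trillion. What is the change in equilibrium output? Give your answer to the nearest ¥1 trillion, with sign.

Government-spending multiplier = 1/(1 − c + m) = 1/(1 − 0.88 + 0.27) = 1/0.39 ≈ 2.564.
ΔY = k × ΔG = (+¥680 trillion) / 0.39 ≈ +¥1,744 trillion.

+¥1,744 trillion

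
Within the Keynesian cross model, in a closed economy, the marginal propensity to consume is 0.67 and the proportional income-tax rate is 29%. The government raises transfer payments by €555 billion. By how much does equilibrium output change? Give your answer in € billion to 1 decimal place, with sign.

The transfer change shifts disposable income by +€555 billion, so first-round consumption changes by c·ΔTR = 0.67 × (+€555 billion) = +€371.85 billion.
Expenditure multiplier = 1/(1 − c(1−t)) = 1/(1 − 0.67×0.71) = 1/0.5243 ≈ 1.907.
The transfer multiplier is c × k ≈ 1.278, so ΔY = k × (c·ΔTR) = (+€371.85 billion) / 0.5243 ≈ +€709.2 billion.

+€709.2 billion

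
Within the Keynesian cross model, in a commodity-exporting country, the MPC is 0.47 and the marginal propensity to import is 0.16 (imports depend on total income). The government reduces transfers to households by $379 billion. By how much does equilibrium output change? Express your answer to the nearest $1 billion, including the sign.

−$258 billion

The transfer change shifts disposable income by −$379 billion, so first-round consumption changes by c·ΔTR = 0.47 × (−$379 billion) = −$178.13 billion.
Expenditure multiplier = 1/(1 − c + m) = 1/(1 − 0.47 + 0.16) = 1/0.69 ≈ 1.449.
The transfer multiplier is c × k ≈ 0.681, so ΔY = k × (c·ΔTR) = (−$178.13 billion) / 0.69 ≈ −$258 billion.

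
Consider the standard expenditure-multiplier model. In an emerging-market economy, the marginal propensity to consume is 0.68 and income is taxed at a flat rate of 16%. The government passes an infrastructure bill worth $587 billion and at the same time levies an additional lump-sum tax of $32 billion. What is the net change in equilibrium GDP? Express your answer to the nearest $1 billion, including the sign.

+$1,318 billion

Expenditure multiplier = 1/(1 − c(1−t)) = 1/(1 − 0.68×0.84) = 1/0.4288 ≈ 2.332.
ΔG contributes k·ΔG = (+$587 billion) / 0.4288 ≈ +$1,368.9 billion.
ΔT of +$32 billion changes first-round spending by −c·ΔT = −$21.76 billion, contributing k·(−c·ΔT) = (−$21.76 billion) / 0.4288 ≈ −$50.7 billion.
Net ΔY = k(ΔG − c·ΔT) = (+$565.24 billion) / 0.4288 ≈ +$1,318 billion.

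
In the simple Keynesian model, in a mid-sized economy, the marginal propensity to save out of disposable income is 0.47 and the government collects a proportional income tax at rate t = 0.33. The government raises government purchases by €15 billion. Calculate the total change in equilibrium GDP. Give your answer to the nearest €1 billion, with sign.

+€23 billion

MPC = 1 − MPS = 1 − 0.47 = 0.53.
Expenditure multiplier = 1/(1 − c(1−t)) = 1/(1 − 0.53×0.67) = 1/0.6449 ≈ 1.551.
ΔY = k × ΔG = (+€15 billion) / 0.6449 ≈ +€23 billion.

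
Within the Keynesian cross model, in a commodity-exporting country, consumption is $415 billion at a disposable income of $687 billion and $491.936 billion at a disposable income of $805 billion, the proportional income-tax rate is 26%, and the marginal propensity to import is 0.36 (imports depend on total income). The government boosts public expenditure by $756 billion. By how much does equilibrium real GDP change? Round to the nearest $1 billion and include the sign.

MPC = ΔC/ΔYd = (491.936 − 415)/(805 − 687) = 76.936/118 = 0.652.
Expenditure multiplier = 1/(1 − c(1−t) + m) = 1/(1 − 0.652×0.74 + 0.36) = 1/0.87752 ≈ 1.14.
ΔY = k × ΔG = (+$756 billion) / 0.87752 ≈ +$862 billion.

+$862 billion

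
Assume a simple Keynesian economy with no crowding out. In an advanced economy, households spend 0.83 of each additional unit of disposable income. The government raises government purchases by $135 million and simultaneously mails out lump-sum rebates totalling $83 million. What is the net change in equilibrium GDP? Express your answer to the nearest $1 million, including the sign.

+$1,199 million

Expenditure multiplier = 1/(1 − MPC) = 1/(1 − 0.83) = 1/0.17 ≈ 5.882.
ΔG contributes k·ΔG = (+$135 million) / 0.17 ≈ +$794.1 million.
ΔT of −$83 million changes first-round spending by −c·ΔT = +$68.89 million, contributing k·(−c·ΔT) = (+$68.89 million) / 0.17 ≈ +$405.2 million.
Net ΔY = k(ΔG − c·ΔT) = (+$203.89 million) / 0.17 ≈ +$1,199 million.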